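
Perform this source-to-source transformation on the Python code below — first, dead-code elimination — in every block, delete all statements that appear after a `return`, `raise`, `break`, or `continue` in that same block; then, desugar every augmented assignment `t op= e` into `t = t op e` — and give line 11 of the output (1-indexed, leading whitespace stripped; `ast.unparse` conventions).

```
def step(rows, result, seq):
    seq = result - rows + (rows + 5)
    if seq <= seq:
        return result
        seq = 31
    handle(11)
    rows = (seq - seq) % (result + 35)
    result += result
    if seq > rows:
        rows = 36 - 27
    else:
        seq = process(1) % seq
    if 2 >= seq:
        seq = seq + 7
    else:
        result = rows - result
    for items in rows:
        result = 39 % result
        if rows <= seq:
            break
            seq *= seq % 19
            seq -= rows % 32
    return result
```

seq = process(1) % seq

Transformed code:
def step(rows, result, seq):
    seq = result - rows + (rows + 5)
    if seq <= seq:
        return result
    handle(11)
    rows = (seq - seq) % (result + 35)
    result = result + result
    if seq > rows:
        rows = 36 - 27
    else:
        seq = process(1) % seq
    if 2 >= seq:
        seq = seq + 7
    else:
        result = rows - result
    for items in rows:
        result = 39 % result
        if rows <= seq:
            break
    return result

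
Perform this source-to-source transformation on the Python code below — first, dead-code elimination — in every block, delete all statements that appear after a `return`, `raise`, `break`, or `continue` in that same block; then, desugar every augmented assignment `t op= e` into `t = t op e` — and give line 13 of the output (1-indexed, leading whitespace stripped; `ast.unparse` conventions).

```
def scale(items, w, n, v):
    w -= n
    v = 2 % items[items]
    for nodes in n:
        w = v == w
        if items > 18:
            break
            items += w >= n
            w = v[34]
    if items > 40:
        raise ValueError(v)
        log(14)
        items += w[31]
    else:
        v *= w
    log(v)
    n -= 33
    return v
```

Transformed code:
def scale(items, w, n, v):
    w = w - n
    v = 2 % items[items]
    for nodes in n:
        w = v == w
        if items > 18:
            break
    if items > 40:
        raise ValueError(v)
    else:
        v = v * w
    log(v)
    n = n - 33
    return v

n = n - 33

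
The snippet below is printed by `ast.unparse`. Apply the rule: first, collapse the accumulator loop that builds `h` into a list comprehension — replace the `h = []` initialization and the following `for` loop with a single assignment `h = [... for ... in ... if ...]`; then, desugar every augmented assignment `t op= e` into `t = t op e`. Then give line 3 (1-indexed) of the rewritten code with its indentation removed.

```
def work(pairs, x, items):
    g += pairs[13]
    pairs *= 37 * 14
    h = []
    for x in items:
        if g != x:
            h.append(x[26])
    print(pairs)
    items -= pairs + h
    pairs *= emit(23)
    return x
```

pairs = pairs * (37 * 14)

Transformed code:
def work(pairs, x, items):
    g = g + pairs[13]
    pairs = pairs * (37 * 14)
    h = [x[26] for x in items if g != x]
    print(pairs)
    items = items - (pairs + h)
    pairs = pairs * emit(23)
    return x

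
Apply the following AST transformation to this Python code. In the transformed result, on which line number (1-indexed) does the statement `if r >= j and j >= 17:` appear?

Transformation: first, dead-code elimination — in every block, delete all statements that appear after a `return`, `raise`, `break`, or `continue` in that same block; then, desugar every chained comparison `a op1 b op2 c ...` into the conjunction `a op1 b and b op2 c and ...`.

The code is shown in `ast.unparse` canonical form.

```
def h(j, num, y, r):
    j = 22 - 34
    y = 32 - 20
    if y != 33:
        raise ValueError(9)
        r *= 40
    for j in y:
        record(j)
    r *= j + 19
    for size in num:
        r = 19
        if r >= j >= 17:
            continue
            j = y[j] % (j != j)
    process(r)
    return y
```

11

Transformed code:
def h(j, num, y, r):
    j = 22 - 34
    y = 32 - 20
    if y != 33:
        raise ValueError(9)
    for j in y:
        record(j)
    r *= j + 19
    for size in num:
        r = 19
        if r >= j and j >= 17:
            continue
    process(r)
    return y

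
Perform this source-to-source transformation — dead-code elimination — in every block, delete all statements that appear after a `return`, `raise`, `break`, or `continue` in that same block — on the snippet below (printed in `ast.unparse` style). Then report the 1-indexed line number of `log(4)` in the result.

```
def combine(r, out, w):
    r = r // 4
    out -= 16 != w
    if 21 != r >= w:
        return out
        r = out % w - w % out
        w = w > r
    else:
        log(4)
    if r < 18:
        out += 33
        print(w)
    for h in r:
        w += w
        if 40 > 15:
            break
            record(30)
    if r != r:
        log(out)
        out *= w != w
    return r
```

7

Transformed code:
def combine(r, out, w):
    r = r // 4
    out -= 16 != w
    if 21 != r >= w:
        return out
    else:
        log(4)
    if r < 18:
        out += 33
        print(w)
    for h in r:
        w += w
        if 40 > 15:
            break
    if r != r:
        log(out)
        out *= w != w
    return r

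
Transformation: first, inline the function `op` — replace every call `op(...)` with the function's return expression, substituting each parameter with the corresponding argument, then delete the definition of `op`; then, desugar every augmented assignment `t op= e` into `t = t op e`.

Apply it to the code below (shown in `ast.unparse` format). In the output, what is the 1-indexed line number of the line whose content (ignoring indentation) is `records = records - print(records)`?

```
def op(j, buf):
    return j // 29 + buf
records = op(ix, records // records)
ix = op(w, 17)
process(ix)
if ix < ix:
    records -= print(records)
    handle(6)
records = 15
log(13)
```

Transformed code:
records = ix // 29 + records // records
ix = w // 29 + 17
process(ix)
if ix < ix:
    records = records - print(records)
    handle(6)
records = 15
log(13)

5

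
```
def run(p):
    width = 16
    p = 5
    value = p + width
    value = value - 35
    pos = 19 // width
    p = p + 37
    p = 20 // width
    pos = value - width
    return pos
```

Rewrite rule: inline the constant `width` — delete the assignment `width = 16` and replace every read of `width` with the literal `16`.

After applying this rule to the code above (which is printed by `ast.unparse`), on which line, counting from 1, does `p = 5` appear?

Transformed code:
def run(p):
    p = 5
    value = p + 16
    value = value - 35
    pos = 19 // 16
    p = p + 37
    p = 20 // 16
    pos = value - 16
    return pos

2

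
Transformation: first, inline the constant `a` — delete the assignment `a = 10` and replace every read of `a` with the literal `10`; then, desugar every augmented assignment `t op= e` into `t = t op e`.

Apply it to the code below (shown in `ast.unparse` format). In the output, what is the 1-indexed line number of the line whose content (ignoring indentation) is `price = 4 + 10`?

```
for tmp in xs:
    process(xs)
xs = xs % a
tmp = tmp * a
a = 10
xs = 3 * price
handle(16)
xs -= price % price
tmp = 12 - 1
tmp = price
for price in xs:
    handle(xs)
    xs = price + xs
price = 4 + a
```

13

Transformed code:
for tmp in xs:
    process(xs)
xs = xs % 10
tmp = tmp * 10
xs = 3 * price
handle(16)
xs = xs - price % price
tmp = 12 - 1
tmp = price
for price in xs:
    handle(xs)
    xs = price + xs
price = 4 + 10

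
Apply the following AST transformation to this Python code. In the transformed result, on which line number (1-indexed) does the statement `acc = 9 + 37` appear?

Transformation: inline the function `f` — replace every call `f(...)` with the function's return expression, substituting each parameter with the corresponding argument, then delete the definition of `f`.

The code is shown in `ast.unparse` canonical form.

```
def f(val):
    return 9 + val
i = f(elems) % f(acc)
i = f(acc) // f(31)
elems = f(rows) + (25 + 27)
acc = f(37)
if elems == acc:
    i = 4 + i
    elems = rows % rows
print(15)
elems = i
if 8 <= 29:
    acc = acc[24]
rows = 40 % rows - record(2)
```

4

Transformed code:
i = (9 + elems) % (9 + acc)
i = (9 + acc) // (9 + 31)
elems = 9 + rows + (25 + 27)
acc = 9 + 37
if elems == acc:
    i = 4 + i
    elems = rows % rows
print(15)
elems = i
if 8 <= 29:
    acc = acc[24]
rows = 40 % rows - record(2)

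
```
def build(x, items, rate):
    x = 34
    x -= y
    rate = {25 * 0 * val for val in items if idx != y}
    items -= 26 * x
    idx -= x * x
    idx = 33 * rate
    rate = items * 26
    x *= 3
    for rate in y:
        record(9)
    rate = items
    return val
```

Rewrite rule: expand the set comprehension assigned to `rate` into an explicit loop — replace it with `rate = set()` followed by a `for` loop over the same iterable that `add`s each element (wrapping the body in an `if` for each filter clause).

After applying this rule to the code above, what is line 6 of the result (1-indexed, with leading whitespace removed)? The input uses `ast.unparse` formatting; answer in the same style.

Transformed code:
def build(x, items, rate):
    x = 34
    x -= y
    rate = set()
    for val in items:
        if idx != y:
            rate.add(25 * 0 * val)
    items -= 26 * x
    idx -= x * x
    idx = 33 * rate
    rate = items * 26
    x *= 3
    for rate in y:
        record(9)
    rate = items
    return val

if idx != y:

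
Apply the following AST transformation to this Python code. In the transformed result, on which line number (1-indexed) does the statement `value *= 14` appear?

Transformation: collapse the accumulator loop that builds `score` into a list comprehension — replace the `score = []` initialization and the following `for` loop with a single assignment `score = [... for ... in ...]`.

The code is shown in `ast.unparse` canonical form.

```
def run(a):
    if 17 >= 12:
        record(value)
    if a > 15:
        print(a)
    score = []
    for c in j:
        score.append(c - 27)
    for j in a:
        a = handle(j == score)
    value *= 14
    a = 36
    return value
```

9

Transformed code:
def run(a):
    if 17 >= 12:
        record(value)
    if a > 15:
        print(a)
    score = [c - 27 for c in j]
    for j in a:
        a = handle(j == score)
    value *= 14
    a = 36
    return value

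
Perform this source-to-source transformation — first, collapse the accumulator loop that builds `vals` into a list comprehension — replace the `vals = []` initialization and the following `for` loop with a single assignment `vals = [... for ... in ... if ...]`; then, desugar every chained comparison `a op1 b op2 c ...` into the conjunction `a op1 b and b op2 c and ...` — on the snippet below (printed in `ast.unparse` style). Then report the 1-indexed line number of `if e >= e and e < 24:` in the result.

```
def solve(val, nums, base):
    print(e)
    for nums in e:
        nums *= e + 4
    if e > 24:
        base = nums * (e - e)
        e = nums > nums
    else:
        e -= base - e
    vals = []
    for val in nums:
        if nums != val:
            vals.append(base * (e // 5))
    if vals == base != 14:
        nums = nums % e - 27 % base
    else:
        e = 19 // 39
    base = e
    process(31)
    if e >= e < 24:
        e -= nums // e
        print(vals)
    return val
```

17

Transformed code:
def solve(val, nums, base):
    print(e)
    for nums in e:
        nums *= e + 4
    if e > 24:
        base = nums * (e - e)
        e = nums > nums
    else:
        e -= base - e
    vals = [base * (e // 5) for val in nums if nums != val]
    if vals == base and base != 14:
        nums = nums % e - 27 % base
    else:
        e = 19 // 39
    base = e
    process(31)
    if e >= e and e < 24:
        e -= nums // e
        print(vals)
    return val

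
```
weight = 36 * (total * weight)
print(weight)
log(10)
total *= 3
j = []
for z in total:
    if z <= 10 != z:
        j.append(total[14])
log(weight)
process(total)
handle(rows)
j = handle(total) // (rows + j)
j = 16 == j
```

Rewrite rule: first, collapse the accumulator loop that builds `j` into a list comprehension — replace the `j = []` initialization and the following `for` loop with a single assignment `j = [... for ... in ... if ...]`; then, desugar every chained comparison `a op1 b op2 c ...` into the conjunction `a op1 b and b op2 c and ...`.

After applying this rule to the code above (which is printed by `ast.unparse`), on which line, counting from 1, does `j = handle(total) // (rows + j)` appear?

9

Transformed code:
weight = 36 * (total * weight)
print(weight)
log(10)
total *= 3
j = [total[14] for z in total if z <= 10 and 10 != z]
log(weight)
process(total)
handle(rows)
j = handle(total) // (rows + j)
j = 16 == j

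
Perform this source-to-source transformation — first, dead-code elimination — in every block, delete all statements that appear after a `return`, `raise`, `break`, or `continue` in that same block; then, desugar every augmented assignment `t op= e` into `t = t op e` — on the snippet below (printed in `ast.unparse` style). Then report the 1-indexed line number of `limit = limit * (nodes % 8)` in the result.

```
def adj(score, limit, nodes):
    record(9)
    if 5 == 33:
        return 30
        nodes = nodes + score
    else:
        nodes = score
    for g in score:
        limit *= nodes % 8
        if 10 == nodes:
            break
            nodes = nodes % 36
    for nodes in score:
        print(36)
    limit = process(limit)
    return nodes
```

8

Transformed code:
def adj(score, limit, nodes):
    record(9)
    if 5 == 33:
        return 30
    else:
        nodes = score
    for g in score:
        limit = limit * (nodes % 8)
        if 10 == nodes:
            break
    for nodes in score:
        print(36)
    limit = process(limit)
    return nodes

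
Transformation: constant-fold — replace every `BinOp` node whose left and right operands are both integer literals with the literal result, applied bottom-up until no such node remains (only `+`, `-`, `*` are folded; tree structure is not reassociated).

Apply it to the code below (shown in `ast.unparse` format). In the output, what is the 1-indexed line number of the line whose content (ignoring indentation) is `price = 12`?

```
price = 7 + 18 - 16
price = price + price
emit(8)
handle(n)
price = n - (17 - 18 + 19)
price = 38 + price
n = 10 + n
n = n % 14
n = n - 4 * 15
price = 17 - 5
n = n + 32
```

10

Transformed code:
price = 9
price = price + price
emit(8)
handle(n)
price = n - 18
price = 38 + price
n = 10 + n
n = n % 14
n = n - 60
price = 12
n = n + 32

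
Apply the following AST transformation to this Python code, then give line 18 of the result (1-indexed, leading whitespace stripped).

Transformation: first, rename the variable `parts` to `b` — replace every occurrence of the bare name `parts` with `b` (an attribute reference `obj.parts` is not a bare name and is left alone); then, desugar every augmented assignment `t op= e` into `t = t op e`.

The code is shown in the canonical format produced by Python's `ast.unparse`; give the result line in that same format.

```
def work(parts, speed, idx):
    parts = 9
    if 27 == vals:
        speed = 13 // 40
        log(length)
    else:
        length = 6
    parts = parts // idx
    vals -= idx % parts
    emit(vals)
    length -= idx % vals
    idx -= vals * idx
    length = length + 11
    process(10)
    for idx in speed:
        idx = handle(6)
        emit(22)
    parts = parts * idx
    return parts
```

b = b * idx

Transformed code:
def work(b, speed, idx):
    b = 9
    if 27 == vals:
        speed = 13 // 40
        log(length)
    else:
        length = 6
    b = b // idx
    vals = vals - idx % b
    emit(vals)
    length = length - idx % vals
    idx = idx - vals * idx
    length = length + 11
    process(10)
    for idx in speed:
        idx = handle(6)
        emit(22)
    b = b * idx
    return b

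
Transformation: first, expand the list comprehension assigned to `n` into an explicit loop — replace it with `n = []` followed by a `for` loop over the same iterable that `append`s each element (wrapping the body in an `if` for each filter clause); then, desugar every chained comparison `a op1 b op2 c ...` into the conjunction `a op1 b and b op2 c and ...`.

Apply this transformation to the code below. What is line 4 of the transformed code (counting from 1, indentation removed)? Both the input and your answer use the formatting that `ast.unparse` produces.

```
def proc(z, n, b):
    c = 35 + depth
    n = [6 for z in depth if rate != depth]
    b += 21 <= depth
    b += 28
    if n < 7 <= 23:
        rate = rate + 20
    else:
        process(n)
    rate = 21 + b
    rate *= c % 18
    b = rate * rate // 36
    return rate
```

Transformed code:
def proc(z, n, b):
    c = 35 + depth
    n = []
    for z in depth:
        if rate != depth:
            n.append(6)
    b += 21 <= depth
    b += 28
    if n < 7 and 7 <= 23:
        rate = rate + 20
    else:
        process(n)
    rate = 21 + b
    rate *= c % 18
    b = rate * rate // 36
    return rate

for z in depth:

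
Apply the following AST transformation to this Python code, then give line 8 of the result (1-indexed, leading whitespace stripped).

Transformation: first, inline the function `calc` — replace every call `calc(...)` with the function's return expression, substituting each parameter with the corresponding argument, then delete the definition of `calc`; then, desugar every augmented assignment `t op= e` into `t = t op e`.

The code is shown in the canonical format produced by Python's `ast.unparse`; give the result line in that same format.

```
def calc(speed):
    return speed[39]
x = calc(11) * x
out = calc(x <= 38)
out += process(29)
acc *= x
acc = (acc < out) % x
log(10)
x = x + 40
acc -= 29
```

acc = acc - 29

Transformed code:
x = 11[39] * x
out = (x <= 38)[39]
out = out + process(29)
acc = acc * x
acc = (acc < out) % x
log(10)
x = x + 40
acc = acc - 29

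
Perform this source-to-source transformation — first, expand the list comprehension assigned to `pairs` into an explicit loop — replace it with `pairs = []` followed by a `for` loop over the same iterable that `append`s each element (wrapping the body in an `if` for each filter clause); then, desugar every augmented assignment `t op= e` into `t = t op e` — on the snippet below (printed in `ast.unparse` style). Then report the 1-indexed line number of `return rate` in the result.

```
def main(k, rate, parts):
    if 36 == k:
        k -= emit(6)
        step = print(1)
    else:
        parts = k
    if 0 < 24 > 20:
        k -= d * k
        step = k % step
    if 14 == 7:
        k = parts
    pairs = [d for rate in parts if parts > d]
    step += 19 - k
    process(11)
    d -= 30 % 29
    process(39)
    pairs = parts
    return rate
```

Transformed code:
def main(k, rate, parts):
    if 36 == k:
        k = k - emit(6)
        step = print(1)
    else:
        parts = k
    if 0 < 24 > 20:
        k = k - d * k
        step = k % step
    if 14 == 7:
        k = parts
    pairs = []
    for rate in parts:
        if parts > d:
            pairs.append(d)
    step = step + (19 - k)
    process(11)
    d = d - 30 % 29
    process(39)
    pairs = parts
    return rate

21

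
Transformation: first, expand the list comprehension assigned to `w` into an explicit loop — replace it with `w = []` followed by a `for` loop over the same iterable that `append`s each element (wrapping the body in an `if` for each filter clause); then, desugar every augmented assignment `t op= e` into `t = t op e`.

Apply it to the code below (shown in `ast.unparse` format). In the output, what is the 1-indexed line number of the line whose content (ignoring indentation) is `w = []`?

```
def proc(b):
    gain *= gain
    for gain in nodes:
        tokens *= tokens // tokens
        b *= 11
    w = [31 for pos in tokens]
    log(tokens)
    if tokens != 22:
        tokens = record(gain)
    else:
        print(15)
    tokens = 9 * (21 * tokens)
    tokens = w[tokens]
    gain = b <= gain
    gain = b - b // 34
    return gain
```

6

Transformed code:
def proc(b):
    gain = gain * gain
    for gain in nodes:
        tokens = tokens * (tokens // tokens)
        b = b * 11
    w = []
    for pos in tokens:
        w.append(31)
    log(tokens)
    if tokens != 22:
        tokens = record(gain)
    else:
        print(15)
    tokens = 9 * (21 * tokens)
    tokens = w[tokens]
    gain = b <= gain
    gain = b - b // 34
    return gain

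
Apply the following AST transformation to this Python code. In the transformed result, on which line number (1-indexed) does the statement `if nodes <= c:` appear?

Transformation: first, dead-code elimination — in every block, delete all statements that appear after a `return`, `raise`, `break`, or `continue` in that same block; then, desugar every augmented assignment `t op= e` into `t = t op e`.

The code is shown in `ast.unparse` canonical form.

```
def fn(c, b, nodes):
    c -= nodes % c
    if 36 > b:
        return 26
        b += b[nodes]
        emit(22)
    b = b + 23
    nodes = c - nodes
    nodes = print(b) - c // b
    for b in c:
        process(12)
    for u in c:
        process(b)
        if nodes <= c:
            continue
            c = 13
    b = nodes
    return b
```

12

Transformed code:
def fn(c, b, nodes):
    c = c - nodes % c
    if 36 > b:
        return 26
    b = b + 23
    nodes = c - nodes
    nodes = print(b) - c // b
    for b in c:
        process(12)
    for u in c:
        process(b)
        if nodes <= c:
            continue
    b = nodes
    return b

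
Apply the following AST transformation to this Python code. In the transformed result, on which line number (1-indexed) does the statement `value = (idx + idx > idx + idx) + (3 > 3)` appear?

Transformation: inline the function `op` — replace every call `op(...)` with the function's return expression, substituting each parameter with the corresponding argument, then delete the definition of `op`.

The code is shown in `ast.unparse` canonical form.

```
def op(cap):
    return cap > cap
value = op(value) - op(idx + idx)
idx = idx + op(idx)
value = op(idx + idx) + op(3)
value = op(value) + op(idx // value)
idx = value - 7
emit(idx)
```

Transformed code:
value = (value > value) - (idx + idx > idx + idx)
idx = idx + (idx > idx)
value = (idx + idx > idx + idx) + (3 > 3)
value = (value > value) + (idx // value > idx // value)
idx = value - 7
emit(idx)

3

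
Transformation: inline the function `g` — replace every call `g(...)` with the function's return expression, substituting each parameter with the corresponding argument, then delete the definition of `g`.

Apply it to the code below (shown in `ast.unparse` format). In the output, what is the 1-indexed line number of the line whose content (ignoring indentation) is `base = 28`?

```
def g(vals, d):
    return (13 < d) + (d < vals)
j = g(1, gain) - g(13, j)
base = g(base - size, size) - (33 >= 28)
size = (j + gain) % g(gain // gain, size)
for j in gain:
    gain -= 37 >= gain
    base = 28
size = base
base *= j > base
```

Transformed code:
j = (13 < gain) + (gain < 1) - ((13 < j) + (j < 13))
base = (13 < size) + (size < base - size) - (33 >= 28)
size = (j + gain) % ((13 < size) + (size < gain // gain))
for j in gain:
    gain -= 37 >= gain
    base = 28
size = base
base *= j > base

6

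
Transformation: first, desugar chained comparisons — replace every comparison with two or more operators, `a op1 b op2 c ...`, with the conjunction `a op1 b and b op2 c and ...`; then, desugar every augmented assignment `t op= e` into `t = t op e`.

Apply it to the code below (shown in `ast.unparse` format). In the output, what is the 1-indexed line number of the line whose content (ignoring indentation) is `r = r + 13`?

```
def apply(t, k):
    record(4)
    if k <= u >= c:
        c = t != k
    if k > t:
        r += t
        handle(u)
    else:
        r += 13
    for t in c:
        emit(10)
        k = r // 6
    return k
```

9

Transformed code:
def apply(t, k):
    record(4)
    if k <= u and u >= c:
        c = t != k
    if k > t:
        r = r + t
        handle(u)
    else:
        r = r + 13
    for t in c:
        emit(10)
        k = r // 6
    return k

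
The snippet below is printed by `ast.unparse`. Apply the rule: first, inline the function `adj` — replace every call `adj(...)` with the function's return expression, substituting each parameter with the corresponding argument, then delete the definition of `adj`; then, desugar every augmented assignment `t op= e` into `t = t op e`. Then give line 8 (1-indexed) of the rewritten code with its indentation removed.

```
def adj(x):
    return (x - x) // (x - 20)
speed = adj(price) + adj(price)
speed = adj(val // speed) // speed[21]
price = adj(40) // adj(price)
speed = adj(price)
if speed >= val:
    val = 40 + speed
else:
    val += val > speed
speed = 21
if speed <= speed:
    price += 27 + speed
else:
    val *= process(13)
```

val = val + (val > speed)

Transformed code:
speed = (price - price) // (price - 20) + (price - price) // (price - 20)
speed = (val // speed - val // speed) // (val // speed - 20) // speed[21]
price = (40 - 40) // (40 - 20) // ((price - price) // (price - 20))
speed = (price - price) // (price - 20)
if speed >= val:
    val = 40 + speed
else:
    val = val + (val > speed)
speed = 21
if speed <= speed:
    price = price + (27 + speed)
else:
    val = val * process(13)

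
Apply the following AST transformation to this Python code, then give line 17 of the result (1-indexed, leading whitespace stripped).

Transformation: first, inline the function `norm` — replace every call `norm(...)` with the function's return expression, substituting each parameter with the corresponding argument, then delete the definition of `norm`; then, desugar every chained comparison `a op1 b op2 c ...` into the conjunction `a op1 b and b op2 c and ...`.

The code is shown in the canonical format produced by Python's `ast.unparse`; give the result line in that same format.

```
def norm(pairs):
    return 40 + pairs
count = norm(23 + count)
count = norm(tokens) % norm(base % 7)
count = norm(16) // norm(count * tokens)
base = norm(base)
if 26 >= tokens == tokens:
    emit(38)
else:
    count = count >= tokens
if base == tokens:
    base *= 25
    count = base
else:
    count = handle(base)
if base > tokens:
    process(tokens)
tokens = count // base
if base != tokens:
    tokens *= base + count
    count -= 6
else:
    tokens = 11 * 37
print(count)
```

if base != tokens:

Transformed code:
count = 40 + (23 + count)
count = (40 + tokens) % (40 + base % 7)
count = (40 + 16) // (40 + count * tokens)
base = 40 + base
if 26 >= tokens and tokens == tokens:
    emit(38)
else:
    count = count >= tokens
if base == tokens:
    base *= 25
    count = base
else:
    count = handle(base)
if base > tokens:
    process(tokens)
tokens = count // base
if base != tokens:
    tokens *= base + count
    count -= 6
else:
    tokens = 11 * 37
print(count)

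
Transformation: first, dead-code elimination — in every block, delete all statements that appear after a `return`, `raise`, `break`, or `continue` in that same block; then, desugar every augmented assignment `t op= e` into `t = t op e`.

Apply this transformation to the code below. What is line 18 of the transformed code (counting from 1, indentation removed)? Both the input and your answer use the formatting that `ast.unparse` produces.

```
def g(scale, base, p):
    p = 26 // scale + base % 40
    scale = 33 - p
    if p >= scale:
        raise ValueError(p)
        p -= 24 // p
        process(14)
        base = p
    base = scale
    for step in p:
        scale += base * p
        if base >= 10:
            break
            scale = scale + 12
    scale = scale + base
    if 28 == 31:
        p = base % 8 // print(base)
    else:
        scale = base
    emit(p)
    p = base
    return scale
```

Transformed code:
def g(scale, base, p):
    p = 26 // scale + base % 40
    scale = 33 - p
    if p >= scale:
        raise ValueError(p)
    base = scale
    for step in p:
        scale = scale + base * p
        if base >= 10:
            break
    scale = scale + base
    if 28 == 31:
        p = base % 8 // print(base)
    else:
        scale = base
    emit(p)
    p = base
    return scale

return scale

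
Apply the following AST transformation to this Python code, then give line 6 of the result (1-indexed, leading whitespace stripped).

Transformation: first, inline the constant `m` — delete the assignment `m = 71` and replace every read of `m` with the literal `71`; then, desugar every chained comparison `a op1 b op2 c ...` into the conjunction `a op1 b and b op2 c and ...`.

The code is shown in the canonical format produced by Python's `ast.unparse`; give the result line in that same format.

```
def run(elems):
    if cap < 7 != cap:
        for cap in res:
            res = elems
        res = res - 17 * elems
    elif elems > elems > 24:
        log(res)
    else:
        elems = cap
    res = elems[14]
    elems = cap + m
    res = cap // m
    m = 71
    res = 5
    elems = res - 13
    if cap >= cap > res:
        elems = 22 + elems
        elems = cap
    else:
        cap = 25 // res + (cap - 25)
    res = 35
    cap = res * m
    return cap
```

Transformed code:
def run(elems):
    if cap < 7 and 7 != cap:
        for cap in res:
            res = elems
        res = res - 17 * elems
    elif elems > elems and elems > 24:
        log(res)
    else:
        elems = cap
    res = elems[14]
    elems = cap + 71
    res = cap // 71
    res = 5
    elems = res - 13
    if cap >= cap and cap > res:
        elems = 22 + elems
        elems = cap
    else:
        cap = 25 // res + (cap - 25)
    res = 35
    cap = res * 71
    return cap

elif elems > elems and elems > 24:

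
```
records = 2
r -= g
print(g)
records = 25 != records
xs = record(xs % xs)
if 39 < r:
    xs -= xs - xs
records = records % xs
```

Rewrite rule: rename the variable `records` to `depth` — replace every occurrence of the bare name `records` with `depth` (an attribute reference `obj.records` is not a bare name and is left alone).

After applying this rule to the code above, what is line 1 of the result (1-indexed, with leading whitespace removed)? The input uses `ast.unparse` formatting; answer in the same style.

Transformed code:
depth = 2
r -= g
print(g)
depth = 25 != depth
xs = record(xs % xs)
if 39 < r:
    xs -= xs - xs
depth = depth % xs

depth = 2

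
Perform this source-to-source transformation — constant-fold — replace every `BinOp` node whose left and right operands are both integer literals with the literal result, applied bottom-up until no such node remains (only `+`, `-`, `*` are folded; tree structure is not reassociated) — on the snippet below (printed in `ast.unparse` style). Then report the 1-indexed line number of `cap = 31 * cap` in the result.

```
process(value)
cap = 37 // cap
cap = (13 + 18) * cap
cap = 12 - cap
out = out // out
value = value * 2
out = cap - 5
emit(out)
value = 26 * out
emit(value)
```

Transformed code:
process(value)
cap = 37 // cap
cap = 31 * cap
cap = 12 - cap
out = out // out
value = value * 2
out = cap - 5
emit(out)
value = 26 * out
emit(value)

3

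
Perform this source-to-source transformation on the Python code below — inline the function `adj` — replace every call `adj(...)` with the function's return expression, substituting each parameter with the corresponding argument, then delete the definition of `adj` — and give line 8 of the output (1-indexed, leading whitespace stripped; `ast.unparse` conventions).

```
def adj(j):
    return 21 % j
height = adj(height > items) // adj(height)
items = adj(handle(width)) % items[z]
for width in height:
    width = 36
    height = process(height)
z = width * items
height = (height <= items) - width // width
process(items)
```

process(items)

Transformed code:
height = 21 % (height > items) // (21 % height)
items = 21 % handle(width) % items[z]
for width in height:
    width = 36
    height = process(height)
z = width * items
height = (height <= items) - width // width
process(items)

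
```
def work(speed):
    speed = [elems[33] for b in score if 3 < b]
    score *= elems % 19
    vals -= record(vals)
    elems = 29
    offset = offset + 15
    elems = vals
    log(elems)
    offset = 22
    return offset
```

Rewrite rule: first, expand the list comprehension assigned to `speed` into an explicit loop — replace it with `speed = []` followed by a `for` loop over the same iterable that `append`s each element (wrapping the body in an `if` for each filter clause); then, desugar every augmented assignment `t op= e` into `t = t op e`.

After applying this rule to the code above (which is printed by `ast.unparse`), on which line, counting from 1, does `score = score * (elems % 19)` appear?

6

Transformed code:
def work(speed):
    speed = []
    for b in score:
        if 3 < b:
            speed.append(elems[33])
    score = score * (elems % 19)
    vals = vals - record(vals)
    elems = 29
    offset = offset + 15
    elems = vals
    log(elems)
    offset = 22
    return offset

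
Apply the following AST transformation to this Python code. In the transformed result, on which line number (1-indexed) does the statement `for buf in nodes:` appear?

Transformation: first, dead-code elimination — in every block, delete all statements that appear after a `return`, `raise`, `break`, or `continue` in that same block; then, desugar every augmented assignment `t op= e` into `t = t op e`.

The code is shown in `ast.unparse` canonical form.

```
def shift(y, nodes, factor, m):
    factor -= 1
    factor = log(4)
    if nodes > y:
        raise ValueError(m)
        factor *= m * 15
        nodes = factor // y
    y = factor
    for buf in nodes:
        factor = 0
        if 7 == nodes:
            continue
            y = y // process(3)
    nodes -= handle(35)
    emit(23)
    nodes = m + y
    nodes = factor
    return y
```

Transformed code:
def shift(y, nodes, factor, m):
    factor = factor - 1
    factor = log(4)
    if nodes > y:
        raise ValueError(m)
    y = factor
    for buf in nodes:
        factor = 0
        if 7 == nodes:
            continue
    nodes = nodes - handle(35)
    emit(23)
    nodes = m + y
    nodes = factor
    return y

7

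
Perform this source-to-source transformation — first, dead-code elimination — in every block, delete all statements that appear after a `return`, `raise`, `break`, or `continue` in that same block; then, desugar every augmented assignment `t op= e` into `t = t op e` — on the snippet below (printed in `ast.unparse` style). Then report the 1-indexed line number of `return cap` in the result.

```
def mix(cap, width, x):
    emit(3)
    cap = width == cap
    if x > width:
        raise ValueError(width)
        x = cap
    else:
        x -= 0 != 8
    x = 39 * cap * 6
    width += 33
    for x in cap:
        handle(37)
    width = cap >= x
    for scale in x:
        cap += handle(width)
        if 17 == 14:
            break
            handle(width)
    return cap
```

17

Transformed code:
def mix(cap, width, x):
    emit(3)
    cap = width == cap
    if x > width:
        raise ValueError(width)
    else:
        x = x - (0 != 8)
    x = 39 * cap * 6
    width = width + 33
    for x in cap:
        handle(37)
    width = cap >= x
    for scale in x:
        cap = cap + handle(width)
        if 17 == 14:
            break
    return cap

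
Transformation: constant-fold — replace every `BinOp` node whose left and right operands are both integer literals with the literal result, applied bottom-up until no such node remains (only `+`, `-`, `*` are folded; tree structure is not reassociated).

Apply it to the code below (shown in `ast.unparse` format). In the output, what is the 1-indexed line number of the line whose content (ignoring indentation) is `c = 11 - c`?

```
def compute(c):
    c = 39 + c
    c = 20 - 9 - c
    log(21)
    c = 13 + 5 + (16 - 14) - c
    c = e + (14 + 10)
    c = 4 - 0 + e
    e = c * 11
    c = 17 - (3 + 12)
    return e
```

Transformed code:
def compute(c):
    c = 39 + c
    c = 11 - c
    log(21)
    c = 20 - c
    c = e + 24
    c = 4 + e
    e = c * 11
    c = 2
    return e

3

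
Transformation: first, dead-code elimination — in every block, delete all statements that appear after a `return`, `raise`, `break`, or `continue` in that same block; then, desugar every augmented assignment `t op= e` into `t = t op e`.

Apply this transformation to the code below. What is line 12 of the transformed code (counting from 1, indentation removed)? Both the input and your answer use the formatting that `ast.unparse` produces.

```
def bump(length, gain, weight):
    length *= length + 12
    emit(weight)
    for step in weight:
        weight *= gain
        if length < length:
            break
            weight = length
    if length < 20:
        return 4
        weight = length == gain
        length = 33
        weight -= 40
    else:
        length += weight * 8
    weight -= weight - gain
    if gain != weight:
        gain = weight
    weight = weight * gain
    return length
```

weight = weight - (weight - gain)

Transformed code:
def bump(length, gain, weight):
    length = length * (length + 12)
    emit(weight)
    for step in weight:
        weight = weight * gain
        if length < length:
            break
    if length < 20:
        return 4
    else:
        length = length + weight * 8
    weight = weight - (weight - gain)
    if gain != weight:
        gain = weight
    weight = weight * gain
    return length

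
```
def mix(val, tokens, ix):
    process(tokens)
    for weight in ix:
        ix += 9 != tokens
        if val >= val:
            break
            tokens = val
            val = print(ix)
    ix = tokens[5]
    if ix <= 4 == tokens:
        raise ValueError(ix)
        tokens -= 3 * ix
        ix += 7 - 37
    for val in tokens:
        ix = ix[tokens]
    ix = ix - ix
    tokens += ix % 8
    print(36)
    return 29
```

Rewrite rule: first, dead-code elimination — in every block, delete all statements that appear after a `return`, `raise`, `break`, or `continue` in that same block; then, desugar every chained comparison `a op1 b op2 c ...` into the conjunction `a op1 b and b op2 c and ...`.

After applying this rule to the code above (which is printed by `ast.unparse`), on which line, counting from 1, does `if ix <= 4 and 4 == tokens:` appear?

Transformed code:
def mix(val, tokens, ix):
    process(tokens)
    for weight in ix:
        ix += 9 != tokens
        if val >= val:
            break
    ix = tokens[5]
    if ix <= 4 and 4 == tokens:
        raise ValueError(ix)
    for val in tokens:
        ix = ix[tokens]
    ix = ix - ix
    tokens += ix % 8
    print(36)
    return 29

8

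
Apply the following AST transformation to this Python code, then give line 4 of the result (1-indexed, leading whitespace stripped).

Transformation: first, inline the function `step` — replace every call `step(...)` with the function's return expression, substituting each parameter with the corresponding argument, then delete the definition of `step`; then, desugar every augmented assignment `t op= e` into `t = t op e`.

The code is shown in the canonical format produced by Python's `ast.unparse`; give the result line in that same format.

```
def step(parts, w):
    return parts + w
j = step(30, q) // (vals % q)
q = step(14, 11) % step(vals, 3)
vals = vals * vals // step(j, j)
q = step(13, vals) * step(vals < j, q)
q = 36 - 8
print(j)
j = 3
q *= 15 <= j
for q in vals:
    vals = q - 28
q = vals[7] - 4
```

q = (13 + vals) * ((vals < j) + q)

Transformed code:
j = (30 + q) // (vals % q)
q = (14 + 11) % (vals + 3)
vals = vals * vals // (j + j)
q = (13 + vals) * ((vals < j) + q)
q = 36 - 8
print(j)
j = 3
q = q * (15 <= j)
for q in vals:
    vals = q - 28
q = vals[7] - 4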